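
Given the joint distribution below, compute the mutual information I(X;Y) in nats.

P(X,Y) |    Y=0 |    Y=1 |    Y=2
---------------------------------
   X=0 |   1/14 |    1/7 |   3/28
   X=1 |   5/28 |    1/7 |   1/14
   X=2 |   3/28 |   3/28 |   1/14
0.0241 nats

Mutual information: I(X;Y) = H(X) + H(Y) - H(X,Y)

Marginals:
P(X) = (9/28, 11/28, 2/7), H(X) = 1.0898 nats
P(Y) = (5/14, 11/28, 1/4), H(Y) = 1.0813 nats

Joint entropy: H(X,Y) = 2.1471 nats

I(X;Y) = 1.0898 + 1.0813 - 2.1471 = 0.0241 nats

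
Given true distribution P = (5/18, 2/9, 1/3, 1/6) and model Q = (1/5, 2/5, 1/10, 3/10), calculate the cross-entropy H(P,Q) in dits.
0.7031 dits

Cross-entropy: H(P,Q) = -Σ p(x) log q(x)

Alternatively: H(P,Q) = H(P) + D_KL(P||Q)
H(P) = 0.5884 dits
D_KL(P||Q) = 0.1147 dits

H(P,Q) = 0.5884 + 0.1147 = 0.7031 dits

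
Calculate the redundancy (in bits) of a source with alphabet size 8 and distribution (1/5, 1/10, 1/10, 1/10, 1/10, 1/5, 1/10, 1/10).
0.0781 bits

Redundancy measures how far a source is from maximum entropy:
R = H_max - H(X)

Maximum entropy for 8 symbols: H_max = log_2(8) = 3.0000 bits
Actual entropy: H(X) = 2.9219 bits
Redundancy: R = 3.0000 - 2.9219 = 0.0781 bits

This redundancy represents potential for compression: the source could be compressed by 0.0781 bits per symbol.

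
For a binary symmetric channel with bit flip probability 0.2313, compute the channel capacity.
0.2197 bits

For a binary symmetric channel (BSC) with error probability p:
Capacity C = 1 - H(p) bits per symbol

where H(p) = -p log₂(p) - (1-p) log₂(1-p) is the binary entropy function.

H(0.2313) = 0.7803 bits
C = 1 - 0.7803 = 0.2197 bits per symbol

This means we can reliably transmit up to 0.2197 bits of information per channel use.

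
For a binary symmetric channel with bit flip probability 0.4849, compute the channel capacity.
0.0007 bits

For a binary symmetric channel (BSC) with error probability p:
Capacity C = 1 - H(p) bits per symbol

where H(p) = -p log₂(p) - (1-p) log₂(1-p) is the binary entropy function.

H(0.4849) = 0.9993 bits
C = 1 - 0.9993 = 0.0007 bits per symbol

This means we can reliably transmit up to 0.0007 bits of information per channel use.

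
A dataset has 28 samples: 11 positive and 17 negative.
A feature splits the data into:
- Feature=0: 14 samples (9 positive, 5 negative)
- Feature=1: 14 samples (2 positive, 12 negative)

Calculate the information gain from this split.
0.2006 bits

Information Gain = H(Y) - H(Y|Feature)

Before split:
P(positive) = 11/28 = 0.3929
H(Y) = 0.9666 bits

After split:
Feature=0: H = 0.9403 bits (weight = 14/28)
Feature=1: H = 0.5917 bits (weight = 14/28)
H(Y|Feature) = (14/28)×0.9403 + (14/28)×0.5917 = 0.7660 bits

Information Gain = 0.9666 - 0.7660 = 0.2006 bits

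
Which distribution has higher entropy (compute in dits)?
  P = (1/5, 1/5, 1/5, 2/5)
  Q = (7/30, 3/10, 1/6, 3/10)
Q

Computing entropies in dits:
H(P) = 0.5786
H(Q) = 0.5909

Distribution Q has higher entropy.

Intuition: The distribution closer to uniform (more spread out) has higher entropy.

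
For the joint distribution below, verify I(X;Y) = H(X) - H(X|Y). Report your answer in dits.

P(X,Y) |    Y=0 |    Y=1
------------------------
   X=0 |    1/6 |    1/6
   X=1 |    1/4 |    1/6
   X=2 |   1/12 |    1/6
I(X;Y) = 0.0098 dits

Mutual information has multiple equivalent forms:
- I(X;Y) = H(X) - H(X|Y)
- I(X;Y) = H(Y) - H(Y|X)
- I(X;Y) = H(X) + H(Y) - H(X,Y)

Computing all quantities:
H(X) = 0.4680, H(Y) = 0.3010, H(X,Y) = 0.7592
H(X|Y) = 0.4582, H(Y|X) = 0.2912

Verification:
H(X) - H(X|Y) = 0.4680 - 0.4582 = 0.0098
H(Y) - H(Y|X) = 0.3010 - 0.2912 = 0.0098
H(X) + H(Y) - H(X,Y) = 0.4680 + 0.3010 - 0.7592 = 0.0098

All forms give I(X;Y) = 0.0098 dits. ✓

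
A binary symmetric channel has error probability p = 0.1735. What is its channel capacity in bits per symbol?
0.3344 bits

For a binary symmetric channel (BSC) with error probability p:
Capacity C = 1 - H(p) bits per symbol

where H(p) = -p log₂(p) - (1-p) log₂(1-p) is the binary entropy function.

H(0.1735) = 0.6656 bits
C = 1 - 0.6656 = 0.3344 bits per symbol

This means we can reliably transmit up to 0.3344 bits of information per channel use.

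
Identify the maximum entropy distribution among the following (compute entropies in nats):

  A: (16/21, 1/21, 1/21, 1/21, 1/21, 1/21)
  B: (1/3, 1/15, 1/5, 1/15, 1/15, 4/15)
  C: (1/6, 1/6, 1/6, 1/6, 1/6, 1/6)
C

For a discrete distribution over n outcomes, entropy is maximized by the uniform distribution.

Computing entropies:
H(A) = 0.9321 nats
H(B) = 1.5822 nats
H(C) = 1.7918 nats

The uniform distribution (where all probabilities equal 1/6) achieves the maximum entropy of log_e(6) = 1.7918 nats.

Distribution C has the highest entropy.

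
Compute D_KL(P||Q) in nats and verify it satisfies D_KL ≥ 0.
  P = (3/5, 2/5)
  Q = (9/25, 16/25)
0.1185 nats

KL divergence satisfies the Gibbs inequality: D_KL(P||Q) ≥ 0 for all distributions P, Q.

D_KL(P||Q) = Σ p(x) log(p(x)/q(x))
Term by term:
  x=0: 3/5 × log_e[(3/5)/(9/25)] = 0.3065
  x=1: 2/5 × log_e[(2/5)/(16/25)] = -0.1880
D_KL(P||Q) = 0.1185 nats

D_KL(P||Q) = 0.1185 ≥ 0 ✓

This non-negativity is a fundamental property: relative entropy cannot be negative because it measures how different Q is from P.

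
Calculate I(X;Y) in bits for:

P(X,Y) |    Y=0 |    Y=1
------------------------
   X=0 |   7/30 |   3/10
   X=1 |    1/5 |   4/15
0.0001 bits

Mutual information: I(X;Y) = H(X) + H(Y) - H(X,Y)

Marginals:
P(X) = (8/15, 7/15), H(X) = 0.9968 bits
P(Y) = (13/30, 17/30), H(Y) = 0.9871 bits

Joint entropy: H(X,Y) = 1.9839 bits

I(X;Y) = 0.9968 + 0.9871 - 1.9839 = 0.0001 bits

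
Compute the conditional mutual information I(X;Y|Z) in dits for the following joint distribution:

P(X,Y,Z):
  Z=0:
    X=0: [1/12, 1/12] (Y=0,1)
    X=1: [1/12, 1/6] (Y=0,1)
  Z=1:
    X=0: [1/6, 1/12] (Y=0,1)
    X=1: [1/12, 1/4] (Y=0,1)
0.0250 dits

Conditional mutual information: I(X;Y|Z) = H(X|Z) + H(Y|Z) - H(X,Y|Z)

H(Z) = 0.2950
H(X,Z) = 0.5898 → H(X|Z) = 0.2948
H(Y,Z) = 0.5898 → H(Y|Z) = 0.2948
H(X,Y,Z) = 0.8596 → H(X,Y|Z) = 0.5646

I(X;Y|Z) = 0.2948 + 0.2948 - 0.5646 = 0.0250 dits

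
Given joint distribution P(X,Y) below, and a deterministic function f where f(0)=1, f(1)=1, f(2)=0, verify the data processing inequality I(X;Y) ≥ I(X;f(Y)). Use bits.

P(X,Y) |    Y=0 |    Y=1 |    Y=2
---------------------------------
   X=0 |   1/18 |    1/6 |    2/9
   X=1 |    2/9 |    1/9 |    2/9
I(X;Y) = 0.0764, I(X;f(Y)) = 0.0072, inequality holds: 0.0764 ≥ 0.0072

Data Processing Inequality: For any Markov chain X → Y → Z, we have I(X;Y) ≥ I(X;Z).

Here Z = f(Y) is a deterministic function of Y, forming X → Y → Z.

Original I(X;Y) = 0.0764 bits

After applying f:
P(X,Z) where Z=f(Y):
- P(X,Z=0) = P(X,Y=2)
- P(X,Z=1) = P(X,Y=0) + P(X,Y=1)

I(X;Z) = I(X;f(Y)) = 0.0072 bits

Verification: 0.0764 ≥ 0.0072 ✓

Information cannot be created by processing; the function f can only lose information about X.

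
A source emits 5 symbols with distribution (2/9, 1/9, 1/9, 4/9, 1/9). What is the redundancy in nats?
0.1824 nats

Redundancy measures how far a source is from maximum entropy:
R = H_max - H(X)

Maximum entropy for 5 symbols: H_max = log_e(5) = 1.6094 nats
Actual entropy: H(X) = 1.4271 nats
Redundancy: R = 1.6094 - 1.4271 = 0.1824 nats

This redundancy represents potential for compression: the source could be compressed by 0.1824 nats per symbol.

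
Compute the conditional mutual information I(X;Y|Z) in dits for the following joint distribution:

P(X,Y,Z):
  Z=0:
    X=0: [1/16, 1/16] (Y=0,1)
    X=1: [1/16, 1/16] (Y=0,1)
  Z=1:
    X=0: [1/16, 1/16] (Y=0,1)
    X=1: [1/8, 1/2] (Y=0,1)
0.0097 dits

Conditional mutual information: I(X;Y|Z) = H(X|Z) + H(Y|Z) - H(X,Y|Z)

H(Z) = 0.2442
H(X,Z) = 0.4662 → H(X|Z) = 0.2220
H(Y,Z) = 0.5026 → H(Y|Z) = 0.2584
H(X,Y,Z) = 0.7149 → H(X,Y|Z) = 0.4707

I(X;Y|Z) = 0.2220 + 0.2584 - 0.4707 = 0.0097 dits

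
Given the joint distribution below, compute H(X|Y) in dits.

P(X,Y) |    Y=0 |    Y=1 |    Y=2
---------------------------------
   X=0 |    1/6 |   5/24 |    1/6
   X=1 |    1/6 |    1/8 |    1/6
0.2965 dits

Using the chain rule: H(X|Y) = H(X,Y) - H(Y)

First, compute H(X,Y) = 0.7736 dits

Marginal P(Y) = (1/3, 1/3, 1/3)
H(Y) = 0.4771 dits

H(X|Y) = H(X,Y) - H(Y) = 0.7736 - 0.4771 = 0.2965 dits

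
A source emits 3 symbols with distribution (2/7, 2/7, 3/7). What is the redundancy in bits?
0.0283 bits

Redundancy measures how far a source is from maximum entropy:
R = H_max - H(X)

Maximum entropy for 3 symbols: H_max = log_2(3) = 1.5850 bits
Actual entropy: H(X) = 1.5567 bits
Redundancy: R = 1.5850 - 1.5567 = 0.0283 bits

This redundancy represents potential for compression: the source could be compressed by 0.0283 bits per symbol.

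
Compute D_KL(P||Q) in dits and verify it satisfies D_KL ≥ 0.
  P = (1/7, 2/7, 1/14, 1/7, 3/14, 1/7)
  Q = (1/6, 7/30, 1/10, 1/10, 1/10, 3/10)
0.0522 dits

KL divergence satisfies the Gibbs inequality: D_KL(P||Q) ≥ 0 for all distributions P, Q.

D_KL(P||Q) = Σ p(x) log(p(x)/q(x))
Term by term:
  x=0: 1/7 × log_10[(1/7)/(1/6)] = -0.0096
  x=1: 2/7 × log_10[(2/7)/(7/30)] = 0.0251
  x=2: 1/14 × log_10[(1/14)/(1/10)] = -0.0104
  x=3: 1/7 × log_10[(1/7)/(1/10)] = 0.0221
  x=4: 3/14 × log_10[(3/14)/(1/10)] = 0.0709
  x=5: 1/7 × log_10[(1/7)/(3/10)] = -0.0460
D_KL(P||Q) = 0.0522 dits

D_KL(P||Q) = 0.0522 ≥ 0 ✓

This non-negativity is a fundamental property: relative entropy cannot be negative because it measures how different Q is from P.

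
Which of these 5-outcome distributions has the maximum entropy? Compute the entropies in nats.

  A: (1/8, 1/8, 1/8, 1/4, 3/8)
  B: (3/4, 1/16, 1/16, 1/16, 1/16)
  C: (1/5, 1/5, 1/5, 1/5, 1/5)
C

For a discrete distribution over n outcomes, entropy is maximized by the uniform distribution.

Computing entropies:
H(A) = 1.4942 nats
H(B) = 0.9089 nats
H(C) = 1.6094 nats

The uniform distribution (where all probabilities equal 1/5) achieves the maximum entropy of log_e(5) = 1.6094 nats.

Distribution C has the highest entropy.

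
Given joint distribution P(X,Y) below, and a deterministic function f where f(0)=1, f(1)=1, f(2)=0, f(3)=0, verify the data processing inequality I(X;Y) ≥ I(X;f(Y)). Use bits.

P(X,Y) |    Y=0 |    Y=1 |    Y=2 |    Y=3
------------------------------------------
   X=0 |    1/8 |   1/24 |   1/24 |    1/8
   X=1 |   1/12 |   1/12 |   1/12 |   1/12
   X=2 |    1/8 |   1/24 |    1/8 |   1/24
I(X;Y) = 0.0850, I(X;f(Y)) = 0.0000, inequality holds: 0.0850 ≥ 0.0000

Data Processing Inequality: For any Markov chain X → Y → Z, we have I(X;Y) ≥ I(X;Z).

Here Z = f(Y) is a deterministic function of Y, forming X → Y → Z.

Original I(X;Y) = 0.0850 bits

After applying f:
P(X,Z) where Z=f(Y):
- P(X,Z=0) = P(X,Y=2) + P(X,Y=3)
- P(X,Z=1) = P(X,Y=0) + P(X,Y=1)

I(X;Z) = I(X;f(Y)) = 0.0000 bits

Verification: 0.0850 ≥ 0.0000 ✓

Information cannot be created by processing; the function f can only lose information about X.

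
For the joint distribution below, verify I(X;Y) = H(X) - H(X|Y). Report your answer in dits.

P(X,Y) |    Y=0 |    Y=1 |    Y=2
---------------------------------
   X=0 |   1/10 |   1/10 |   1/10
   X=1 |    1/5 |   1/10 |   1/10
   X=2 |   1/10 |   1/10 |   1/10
I(X;Y) = 0.0060 dits

Mutual information has multiple equivalent forms:
- I(X;Y) = H(X) - H(X|Y)
- I(X;Y) = H(Y) - H(Y|X)
- I(X;Y) = H(X) + H(Y) - H(X,Y)

Computing all quantities:
H(X) = 0.4729, H(Y) = 0.4729, H(X,Y) = 0.9398
H(X|Y) = 0.4669, H(Y|X) = 0.4669

Verification:
H(X) - H(X|Y) = 0.4729 - 0.4669 = 0.0060
H(Y) - H(Y|X) = 0.4729 - 0.4669 = 0.0060
H(X) + H(Y) - H(X,Y) = 0.4729 + 0.4729 - 0.9398 = 0.0060

All forms give I(X;Y) = 0.0060 dits. ✓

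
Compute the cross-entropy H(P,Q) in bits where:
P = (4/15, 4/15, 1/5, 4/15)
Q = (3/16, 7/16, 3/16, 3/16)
2.0891 bits

Cross-entropy: H(P,Q) = -Σ p(x) log q(x)

Alternatively: H(P,Q) = H(P) + D_KL(P||Q)
H(P) = 1.9899 bits
D_KL(P||Q) = 0.0992 bits

H(P,Q) = 1.9899 + 0.0992 = 2.0891 bits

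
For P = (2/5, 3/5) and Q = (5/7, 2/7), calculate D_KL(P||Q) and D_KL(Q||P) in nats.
D_KL(P||Q) = 0.2132, D_KL(Q||P) = 0.2022

KL divergence is not symmetric: D_KL(P||Q) ≠ D_KL(Q||P) in general.

D_KL(P||Q) = 0.2132 nats
D_KL(Q||P) = 0.2022 nats

No, they are not equal!

This asymmetry is why KL divergence is not a true distance metric.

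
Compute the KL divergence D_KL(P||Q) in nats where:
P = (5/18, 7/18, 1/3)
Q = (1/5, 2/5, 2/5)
0.0195 nats

KL divergence: D_KL(P||Q) = Σ p(x) log(p(x)/q(x))

Computing term by term:
  x=0: 5/18 × log_e[(5/18)/(1/5)] = 5/18 × 0.3285 = 0.0913
  x=1: 7/18 × log_e[(7/18)/(2/5)] = 7/18 × -0.0282 = -0.0110
  x=2: 1/3 × log_e[(1/3)/(2/5)] = 1/3 × -0.1823 = -0.0608

D_KL(P||Q) = 0.0195 nats

Note: KL divergence is always non-negative and equals 0 iff P = Q.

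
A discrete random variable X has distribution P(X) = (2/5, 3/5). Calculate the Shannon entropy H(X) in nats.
0.6730 nats

Shannon entropy is H(X) = -Σ p(x) log p(x).

For P = (2/5, 3/5):
H = -2/5 × log_e(2/5) -3/5 × log_e(3/5)
H = 0.6730 nats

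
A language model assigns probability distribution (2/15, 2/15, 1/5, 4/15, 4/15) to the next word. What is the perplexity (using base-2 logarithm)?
4.7785

Perplexity is 2^H (or exp(H) for natural log).

First, H = -Σ p log p = 2.2566 bits
Perplexity = 2^2.2566 = 4.7785

Interpretation: The model's uncertainty is equivalent to choosing uniformly among 4.8 options.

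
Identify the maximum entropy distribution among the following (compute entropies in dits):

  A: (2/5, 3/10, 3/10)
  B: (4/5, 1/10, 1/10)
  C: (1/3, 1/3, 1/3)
C

For a discrete distribution over n outcomes, entropy is maximized by the uniform distribution.

Computing entropies:
H(A) = 0.4729 dits
H(B) = 0.2775 dits
H(C) = 0.4771 dits

The uniform distribution (where all probabilities equal 1/3) achieves the maximum entropy of log_10(3) = 0.4771 dits.

Distribution C has the highest entropy.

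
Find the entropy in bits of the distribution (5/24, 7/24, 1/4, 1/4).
1.9899 bits

Shannon entropy is H(X) = -Σ p(x) log p(x).

For P = (5/24, 7/24, 1/4, 1/4):
H = -5/24 × log_2(5/24) -7/24 × log_2(7/24) -1/4 × log_2(1/4) -1/4 × log_2(1/4)
H = 1.9899 bits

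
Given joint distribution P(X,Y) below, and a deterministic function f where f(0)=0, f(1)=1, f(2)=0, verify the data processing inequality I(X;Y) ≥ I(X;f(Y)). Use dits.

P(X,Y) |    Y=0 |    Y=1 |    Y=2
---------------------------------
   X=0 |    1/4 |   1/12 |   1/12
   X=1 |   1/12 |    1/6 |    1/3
I(X;Y) = 0.0539, I(X;f(Y)) = 0.0021, inequality holds: 0.0539 ≥ 0.0021

Data Processing Inequality: For any Markov chain X → Y → Z, we have I(X;Y) ≥ I(X;Z).

Here Z = f(Y) is a deterministic function of Y, forming X → Y → Z.

Original I(X;Y) = 0.0539 dits

After applying f:
P(X,Z) where Z=f(Y):
- P(X,Z=0) = P(X,Y=0) + P(X,Y=2)
- P(X,Z=1) = P(X,Y=1)

I(X;Z) = I(X;f(Y)) = 0.0021 dits

Verification: 0.0539 ≥ 0.0021 ✓

Information cannot be created by processing; the function f can only lose information about X.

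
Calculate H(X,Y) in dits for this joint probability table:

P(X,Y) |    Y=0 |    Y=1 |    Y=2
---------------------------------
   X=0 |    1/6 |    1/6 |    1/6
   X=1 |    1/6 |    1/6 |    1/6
0.7782 dits

Joint entropy is H(X,Y) = -Σ_{x,y} p(x,y) log p(x,y).

Summing over all non-zero entries:
H(X,Y) = -[1/6·log_10(1/6) + 1/6·log_10(1/6) + 1/6·log_10(1/6) + 1/6·log_10(1/6) + 1/6·log_10(1/6) + 1/6·log_10(1/6)]
H(X,Y) = 0.7782 dits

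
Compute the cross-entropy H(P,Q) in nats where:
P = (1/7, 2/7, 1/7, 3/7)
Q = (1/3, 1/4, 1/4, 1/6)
1.5190 nats

Cross-entropy: H(P,Q) = -Σ p(x) log q(x)

Alternatively: H(P,Q) = H(P) + D_KL(P||Q)
H(P) = 1.2770 nats
D_KL(P||Q) = 0.2419 nats

H(P,Q) = 1.2770 + 0.2419 = 1.5190 nats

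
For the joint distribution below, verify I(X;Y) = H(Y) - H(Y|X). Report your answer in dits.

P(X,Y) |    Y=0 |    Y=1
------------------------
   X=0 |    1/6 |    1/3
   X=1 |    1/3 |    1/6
I(X;Y) = 0.0246 dits

Mutual information has multiple equivalent forms:
- I(X;Y) = H(X) - H(X|Y)
- I(X;Y) = H(Y) - H(Y|X)
- I(X;Y) = H(X) + H(Y) - H(X,Y)

Computing all quantities:
H(X) = 0.3010, H(Y) = 0.3010, H(X,Y) = 0.5775
H(X|Y) = 0.2764, H(Y|X) = 0.2764

Verification:
H(X) - H(X|Y) = 0.3010 - 0.2764 = 0.0246
H(Y) - H(Y|X) = 0.3010 - 0.2764 = 0.0246
H(X) + H(Y) - H(X,Y) = 0.3010 + 0.3010 - 0.5775 = 0.0246

All forms give I(X;Y) = 0.0246 dits. ✓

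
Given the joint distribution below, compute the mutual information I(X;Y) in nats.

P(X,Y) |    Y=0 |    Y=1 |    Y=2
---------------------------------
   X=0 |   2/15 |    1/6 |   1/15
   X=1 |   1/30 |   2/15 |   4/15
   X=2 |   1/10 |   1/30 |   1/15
0.1308 nats

Mutual information: I(X;Y) = H(X) + H(Y) - H(X,Y)

Marginals:
P(X) = (11/30, 13/30, 1/5), H(X) = 1.0521 nats
P(Y) = (4/15, 1/3, 2/5), H(Y) = 1.0852 nats

Joint entropy: H(X,Y) = 2.0065 nats

I(X;Y) = 1.0521 + 1.0852 - 2.0065 = 0.1308 nats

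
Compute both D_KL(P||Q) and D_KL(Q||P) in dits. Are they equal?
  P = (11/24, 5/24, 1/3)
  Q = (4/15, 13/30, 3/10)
D_KL(P||Q) = 0.0568, D_KL(Q||P) = 0.0614

KL divergence is not symmetric: D_KL(P||Q) ≠ D_KL(Q||P) in general.

D_KL(P||Q) = 0.0568 dits
D_KL(Q||P) = 0.0614 dits

No, they are not equal!

This asymmetry is why KL divergence is not a true distance metric.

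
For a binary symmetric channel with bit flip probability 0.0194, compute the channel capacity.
0.8619 bits

For a binary symmetric channel (BSC) with error probability p:
Capacity C = 1 - H(p) bits per symbol

where H(p) = -p log₂(p) - (1-p) log₂(1-p) is the binary entropy function.

H(0.0194) = 0.1381 bits
C = 1 - 0.1381 = 0.8619 bits per symbol

This means we can reliably transmit up to 0.8619 bits of information per channel use.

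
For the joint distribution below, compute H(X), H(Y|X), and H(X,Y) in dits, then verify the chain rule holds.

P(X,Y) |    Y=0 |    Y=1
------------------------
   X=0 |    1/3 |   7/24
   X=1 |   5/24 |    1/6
H(X,Y) = 0.5867, H(X) = 0.2873, H(Y|X) = 0.2994 (all in dits)

Chain rule: H(X,Y) = H(X) + H(Y|X)

Left side — joint entropy directly:
H(X,Y) = -Σ p(x,y) log p(x,y) = 0.5867 dits

Right side — compute H(Y|X) from the conditional distributions:
P(X) = (5/8, 3/8), so H(X) = 0.2873 dits
H(Y|X) = Σ_x P(X=x) · H(Y|X=x):
  P(Y|X=0) = (8/15, 7/15), H(Y|X=0) = 0.3001, weight P(X=0) = 5/8
  P(Y|X=1) = (5/9, 4/9), H(Y|X=1) = 0.2983, weight P(X=1) = 3/8
H(Y|X) = 0.2994 dits

H(X) + H(Y|X) = 0.2873 + 0.2994 = 0.5867 dits

Both sides equal 0.5867 dits. ✓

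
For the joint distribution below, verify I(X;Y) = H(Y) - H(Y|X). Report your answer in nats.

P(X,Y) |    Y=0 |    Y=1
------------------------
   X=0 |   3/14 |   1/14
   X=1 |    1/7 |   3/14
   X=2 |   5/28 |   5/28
I(X;Y) = 0.0420 nats

Mutual information has multiple equivalent forms:
- I(X;Y) = H(X) - H(X|Y)
- I(X;Y) = H(Y) - H(Y|X)
- I(X;Y) = H(X) + H(Y) - H(X,Y)

Computing all quantities:
H(X) = 1.0934, H(Y) = 0.6906, H(X,Y) = 1.7420
H(X|Y) = 1.0514, H(Y|X) = 0.6486

Verification:
H(X) - H(X|Y) = 1.0934 - 1.0514 = 0.0420
H(Y) - H(Y|X) = 0.6906 - 0.6486 = 0.0420
H(X) + H(Y) - H(X,Y) = 1.0934 + 0.6906 - 1.7420 = 0.0420

All forms give I(X;Y) = 0.0420 nats. ✓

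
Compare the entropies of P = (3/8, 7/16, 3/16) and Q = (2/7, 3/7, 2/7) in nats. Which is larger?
Q

Computing entropies in nats:
H(P) = 1.0434
H(Q) = 1.0790

Distribution Q has higher entropy.

Intuition: The distribution closer to uniform (more spread out) has higher entropy.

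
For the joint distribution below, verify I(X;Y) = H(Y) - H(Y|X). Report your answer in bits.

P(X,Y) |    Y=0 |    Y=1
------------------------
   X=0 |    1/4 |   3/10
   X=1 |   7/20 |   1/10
I(X;Y) = 0.0803 bits

Mutual information has multiple equivalent forms:
- I(X;Y) = H(X) - H(X|Y)
- I(X;Y) = H(Y) - H(Y|X)
- I(X;Y) = H(X) + H(Y) - H(X,Y)

Computing all quantities:
H(X) = 0.9928, H(Y) = 0.9710, H(X,Y) = 1.8834
H(X|Y) = 0.9124, H(Y|X) = 0.8906

Verification:
H(X) - H(X|Y) = 0.9928 - 0.9124 = 0.0803
H(Y) - H(Y|X) = 0.9710 - 0.8906 = 0.0803
H(X) + H(Y) - H(X,Y) = 0.9928 + 0.9710 - 1.8834 = 0.0803

All forms give I(X;Y) = 0.0803 bits. ✓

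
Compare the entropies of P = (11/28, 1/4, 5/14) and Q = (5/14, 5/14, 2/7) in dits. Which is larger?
Q

Computing entropies in dits:
H(P) = 0.4696
H(Q) = 0.4748

Distribution Q has higher entropy.

Intuition: The distribution closer to uniform (more spread out) has higher entropy.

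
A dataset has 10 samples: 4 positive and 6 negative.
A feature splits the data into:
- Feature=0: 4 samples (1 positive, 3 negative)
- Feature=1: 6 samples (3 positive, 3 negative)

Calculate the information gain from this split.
0.0464 bits

Information Gain = H(Y) - H(Y|Feature)

Before split:
P(positive) = 4/10 = 0.4000
H(Y) = 0.9710 bits

After split:
Feature=0: H = 0.8113 bits (weight = 4/10)
Feature=1: H = 1.0000 bits (weight = 6/10)
H(Y|Feature) = (4/10)×0.8113 + (6/10)×1.0000 = 0.9245 bits

Information Gain = 0.9710 - 0.9245 = 0.0464 bits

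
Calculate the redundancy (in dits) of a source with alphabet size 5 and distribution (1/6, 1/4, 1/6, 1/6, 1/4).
0.0089 dits

Redundancy measures how far a source is from maximum entropy:
R = H_max - H(X)

Maximum entropy for 5 symbols: H_max = log_10(5) = 0.6990 dits
Actual entropy: H(X) = 0.6901 dits
Redundancy: R = 0.6990 - 0.6901 = 0.0089 dits

This redundancy represents potential for compression: the source could be compressed by 0.0089 dits per symbol.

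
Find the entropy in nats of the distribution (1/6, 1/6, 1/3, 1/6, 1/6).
1.5607 nats

Shannon entropy is H(X) = -Σ p(x) log p(x).

For P = (1/6, 1/6, 1/3, 1/6, 1/6):
H = -1/6 × log_e(1/6) -1/6 × log_e(1/6) -1/3 × log_e(1/3) -1/6 × log_e(1/6) -1/6 × log_e(1/6)
H = 1.5607 nats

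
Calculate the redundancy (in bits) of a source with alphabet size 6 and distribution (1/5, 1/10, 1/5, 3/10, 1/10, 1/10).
0.1385 bits

Redundancy measures how far a source is from maximum entropy:
R = H_max - H(X)

Maximum entropy for 6 symbols: H_max = log_2(6) = 2.5850 bits
Actual entropy: H(X) = 2.4464 bits
Redundancy: R = 2.5850 - 2.4464 = 0.1385 bits

This redundancy represents potential for compression: the source could be compressed by 0.1385 bits per symbol.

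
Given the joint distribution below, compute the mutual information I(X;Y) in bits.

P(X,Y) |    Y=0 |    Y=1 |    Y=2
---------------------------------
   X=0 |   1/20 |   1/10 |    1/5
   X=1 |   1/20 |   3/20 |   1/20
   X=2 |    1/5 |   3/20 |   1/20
0.1834 bits

Mutual information: I(X;Y) = H(X) + H(Y) - H(X,Y)

Marginals:
P(X) = (7/20, 1/4, 2/5), H(X) = 1.5589 bits
P(Y) = (3/10, 2/5, 3/10), H(Y) = 1.5710 bits

Joint entropy: H(X,Y) = 2.9464 bits

I(X;Y) = 1.5589 + 1.5710 - 2.9464 = 0.1834 bits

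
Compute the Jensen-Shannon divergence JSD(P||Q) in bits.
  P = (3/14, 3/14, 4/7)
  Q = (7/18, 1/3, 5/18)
0.0653 bits

Jensen-Shannon divergence is:
JSD(P||Q) = 0.5 × D_KL(P||M) + 0.5 × D_KL(Q||M)
where M = 0.5 × (P + Q) is the mixture distribution.

M = 0.5 × (3/14, 3/14, 4/7) + 0.5 × (7/18, 1/3, 5/18) = (0.301587, 0.27381, 0.424603)

D_KL(P||M) = 0.0634 bits
D_KL(Q||M) = 0.0672 bits

JSD(P||Q) = 0.5 × 0.0634 + 0.5 × 0.0672 = 0.0653 bits

Unlike KL divergence, JSD is symmetric and bounded: 0 ≤ JSD ≤ log(2).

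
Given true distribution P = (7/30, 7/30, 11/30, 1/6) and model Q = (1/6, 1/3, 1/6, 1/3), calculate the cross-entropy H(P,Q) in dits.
0.6577 dits

Cross-entropy: H(P,Q) = -Σ p(x) log q(x)

Alternatively: H(P,Q) = H(P) + D_KL(P||Q)
H(P) = 0.5844 dits
D_KL(P||Q) = 0.0733 dits

H(P,Q) = 0.5844 + 0.0733 = 0.6577 dits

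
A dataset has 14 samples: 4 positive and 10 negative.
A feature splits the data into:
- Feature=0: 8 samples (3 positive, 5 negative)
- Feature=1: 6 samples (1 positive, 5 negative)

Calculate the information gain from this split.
0.0391 bits

Information Gain = H(Y) - H(Y|Feature)

Before split:
P(positive) = 4/14 = 0.2857
H(Y) = 0.8631 bits

After split:
Feature=0: H = 0.9544 bits (weight = 8/14)
Feature=1: H = 0.6500 bits (weight = 6/14)
H(Y|Feature) = (8/14)×0.9544 + (6/14)×0.6500 = 0.8240 bits

Information Gain = 0.8631 - 0.8240 = 0.0391 bits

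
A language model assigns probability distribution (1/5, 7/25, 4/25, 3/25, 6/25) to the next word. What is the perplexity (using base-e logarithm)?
4.7993

Perplexity is e^H (or exp(H) for natural log).

First, H = -Σ p log p = 1.5685 nats
Perplexity = e^1.5685 = 4.7993

Interpretation: The model's uncertainty is equivalent to choosing uniformly among 4.8 options.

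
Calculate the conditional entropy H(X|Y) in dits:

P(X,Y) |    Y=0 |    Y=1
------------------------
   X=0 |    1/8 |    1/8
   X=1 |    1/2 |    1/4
0.2395 dits

Using the chain rule: H(X|Y) = H(X,Y) - H(Y)

First, compute H(X,Y) = 0.5268 dits

Marginal P(Y) = (5/8, 3/8)
H(Y) = 0.2873 dits

H(X|Y) = H(X,Y) - H(Y) = 0.5268 - 0.2873 = 0.2395 dits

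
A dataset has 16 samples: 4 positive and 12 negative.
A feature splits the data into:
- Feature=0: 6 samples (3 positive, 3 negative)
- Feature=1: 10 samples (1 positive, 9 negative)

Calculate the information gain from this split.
0.1432 bits

Information Gain = H(Y) - H(Y|Feature)

Before split:
P(positive) = 4/16 = 0.2500
H(Y) = 0.8113 bits

After split:
Feature=0: H = 1.0000 bits (weight = 6/16)
Feature=1: H = 0.4690 bits (weight = 10/16)
H(Y|Feature) = (6/16)×1.0000 + (10/16)×0.4690 = 0.6681 bits

Information Gain = 0.8113 - 0.6681 = 0.1432 bits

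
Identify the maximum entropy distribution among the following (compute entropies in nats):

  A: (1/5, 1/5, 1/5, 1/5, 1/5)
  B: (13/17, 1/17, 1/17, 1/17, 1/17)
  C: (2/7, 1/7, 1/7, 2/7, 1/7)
A

For a discrete distribution over n outcomes, entropy is maximized by the uniform distribution.

Computing entropies:
H(A) = 1.6094 nats
H(B) = 0.8718 nats
H(C) = 1.5498 nats

The uniform distribution (where all probabilities equal 1/5) achieves the maximum entropy of log_e(5) = 1.6094 nats.

Distribution A has the highest entropy.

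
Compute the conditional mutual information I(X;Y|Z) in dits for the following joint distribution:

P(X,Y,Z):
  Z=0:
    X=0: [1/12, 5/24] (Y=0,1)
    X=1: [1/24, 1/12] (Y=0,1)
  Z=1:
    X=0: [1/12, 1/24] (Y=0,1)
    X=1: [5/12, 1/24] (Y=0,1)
0.0089 dits

Conditional mutual information: I(X;Y|Z) = H(X|Z) + H(Y|Z) - H(X,Y|Z)

H(Z) = 0.2950
H(X,Z) = 0.5371 → H(X|Z) = 0.2422
H(Y,Z) = 0.5094 → H(Y|Z) = 0.2144
H(X,Y,Z) = 0.7427 → H(X,Y|Z) = 0.4477

I(X;Y|Z) = 0.2422 + 0.2144 - 0.4477 = 0.0089 dits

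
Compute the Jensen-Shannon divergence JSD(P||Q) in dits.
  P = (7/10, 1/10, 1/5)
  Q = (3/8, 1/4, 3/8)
0.0239 dits

Jensen-Shannon divergence is:
JSD(P||Q) = 0.5 × D_KL(P||M) + 0.5 × D_KL(Q||M)
where M = 0.5 × (P + Q) is the mixture distribution.

M = 0.5 × (7/10, 1/10, 1/5) + 0.5 × (3/8, 1/4, 3/8) = (0.5375, 7/40, 0.2875)

D_KL(P||M) = 0.0245 dits
D_KL(Q||M) = 0.0234 dits

JSD(P||Q) = 0.5 × 0.0245 + 0.5 × 0.0234 = 0.0239 dits

Unlike KL divergence, JSD is symmetric and bounded: 0 ≤ JSD ≤ log(2).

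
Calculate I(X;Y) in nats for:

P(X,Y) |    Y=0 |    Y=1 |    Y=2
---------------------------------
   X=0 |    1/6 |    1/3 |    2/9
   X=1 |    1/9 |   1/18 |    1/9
0.0322 nats

Mutual information: I(X;Y) = H(X) + H(Y) - H(X,Y)

Marginals:
P(X) = (13/18, 5/18), H(X) = 0.5908 nats
P(Y) = (5/18, 7/18, 1/3), H(Y) = 1.0893 nats

Joint entropy: H(X,Y) = 1.6479 nats

I(X;Y) = 0.5908 + 1.0893 - 1.6479 = 0.0322 nats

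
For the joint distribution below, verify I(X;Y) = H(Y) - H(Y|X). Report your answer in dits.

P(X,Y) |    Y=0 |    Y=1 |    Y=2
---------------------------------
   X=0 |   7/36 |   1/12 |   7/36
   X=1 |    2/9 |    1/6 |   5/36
I(X;Y) = 0.0079 dits

Mutual information has multiple equivalent forms:
- I(X;Y) = H(X) - H(X|Y)
- I(X;Y) = H(Y) - H(Y|X)
- I(X;Y) = H(X) + H(Y) - H(X,Y)

Computing all quantities:
H(X) = 0.3004, H(Y) = 0.4680, H(X,Y) = 0.7604
H(X|Y) = 0.2925, H(Y|X) = 0.4601

Verification:
H(X) - H(X|Y) = 0.3004 - 0.2925 = 0.0079
H(Y) - H(Y|X) = 0.4680 - 0.4601 = 0.0079
H(X) + H(Y) - H(X,Y) = 0.3004 + 0.4680 - 0.7604 = 0.0079

All forms give I(X;Y) = 0.0079 dits. ✓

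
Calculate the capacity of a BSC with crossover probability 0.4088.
0.0241 bits

For a binary symmetric channel (BSC) with error probability p:
Capacity C = 1 - H(p) bits per symbol

where H(p) = -p log₂(p) - (1-p) log₂(1-p) is the binary entropy function.

H(0.4088) = 0.9759 bits
C = 1 - 0.9759 = 0.0241 bits per symbol

This means we can reliably transmit up to 0.0241 bits of information per channel use.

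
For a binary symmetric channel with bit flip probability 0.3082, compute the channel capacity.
0.1089 bits

For a binary symmetric channel (BSC) with error probability p:
Capacity C = 1 - H(p) bits per symbol

where H(p) = -p log₂(p) - (1-p) log₂(1-p) is the binary entropy function.

H(0.3082) = 0.8911 bits
C = 1 - 0.8911 = 0.1089 bits per symbol

This means we can reliably transmit up to 0.1089 bits of information per channel use.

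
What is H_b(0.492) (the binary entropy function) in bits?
0.9998 bits

The binary entropy function is:
H(p) = -p log(p) - (1-p) log(1-p)

H(0.492) = -0.492 × log_2(0.492) - 0.508 × log_2(0.508)
H(0.492) = 0.9998 bits

Note: Binary entropy is maximized at p=0.5 (H=1 bit) and minimized at p=0 or p=1 (H=0).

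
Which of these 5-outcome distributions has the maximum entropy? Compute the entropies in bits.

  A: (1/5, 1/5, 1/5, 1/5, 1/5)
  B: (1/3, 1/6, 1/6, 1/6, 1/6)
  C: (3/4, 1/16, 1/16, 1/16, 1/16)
A

For a discrete distribution over n outcomes, entropy is maximized by the uniform distribution.

Computing entropies:
H(A) = 2.3219 bits
H(B) = 2.2516 bits
H(C) = 1.3113 bits

The uniform distribution (where all probabilities equal 1/5) achieves the maximum entropy of log_2(5) = 2.3219 bits.

Distribution A has the highest entropy.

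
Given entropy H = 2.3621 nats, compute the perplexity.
10.6132

Perplexity is e^H (or exp(H) for natural log).

H = 2.3621 nats
Perplexity = e^2.3621 = 10.6132

Interpretation: The model's uncertainty is equivalent to choosing uniformly among 10.6 options.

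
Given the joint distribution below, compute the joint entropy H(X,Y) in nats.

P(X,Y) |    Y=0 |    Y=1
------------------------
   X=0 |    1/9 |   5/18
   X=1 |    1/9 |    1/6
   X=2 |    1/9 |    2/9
1.7211 nats

Joint entropy is H(X,Y) = -Σ_{x,y} p(x,y) log p(x,y).

Summing over all non-zero entries:
H(X,Y) = -[1/9·log_e(1/9) + 5/18·log_e(5/18) + 1/9·log_e(1/9) + 1/6·log_e(1/6) + 1/9·log_e(1/9) + 2/9·log_e(2/9)]
H(X,Y) = 1.7211 nats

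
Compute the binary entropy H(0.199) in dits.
0.2167 dits

The binary entropy function is:
H(p) = -p log(p) - (1-p) log(1-p)

H(0.199) = -0.199 × log_10(0.199) - 0.801 × log_10(0.801)
H(0.199) = 0.2167 dits

Note: Binary entropy is maximized at p=0.5 (H=1 bit) and minimized at p=0 or p=1 (H=0).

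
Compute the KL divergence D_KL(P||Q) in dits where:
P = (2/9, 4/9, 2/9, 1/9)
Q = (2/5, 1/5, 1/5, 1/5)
0.0792 dits

KL divergence: D_KL(P||Q) = Σ p(x) log(p(x)/q(x))

Computing term by term:
  x=0: 2/9 × log_10[(2/9)/(2/5)] = 2/9 × -0.2553 = -0.0567
  x=1: 4/9 × log_10[(4/9)/(1/5)] = 4/9 × 0.3468 = 0.1541
  x=2: 2/9 × log_10[(2/9)/(1/5)] = 2/9 × 0.0458 = 0.0102
  x=3: 1/9 × log_10[(1/9)/(1/5)] = 1/9 × -0.2553 = -0.0284

D_KL(P||Q) = 0.0792 dits

Note: KL divergence is always non-negative and equals 0 iff P = Q.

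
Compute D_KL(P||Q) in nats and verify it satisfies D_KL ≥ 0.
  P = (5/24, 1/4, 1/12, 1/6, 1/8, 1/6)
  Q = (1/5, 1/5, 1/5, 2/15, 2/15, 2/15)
0.0576 nats

KL divergence satisfies the Gibbs inequality: D_KL(P||Q) ≥ 0 for all distributions P, Q.

D_KL(P||Q) = Σ p(x) log(p(x)/q(x))
Term by term:
  x=0: 5/24 × log_e[(5/24)/(1/5)] = 0.0085
  x=1: 1/4 × log_e[(1/4)/(1/5)] = 0.0558
  x=2: 1/12 × log_e[(1/12)/(1/5)] = -0.0730
  x=3: 1/6 × log_e[(1/6)/(2/15)] = 0.0372
  x=4: 1/8 × log_e[(1/8)/(2/15)] = -0.0081
  x=5: 1/6 × log_e[(1/6)/(2/15)] = 0.0372
D_KL(P||Q) = 0.0576 nats

D_KL(P||Q) = 0.0576 ≥ 0 ✓

This non-negativity is a fundamental property: relative entropy cannot be negative because it measures how different Q is from P.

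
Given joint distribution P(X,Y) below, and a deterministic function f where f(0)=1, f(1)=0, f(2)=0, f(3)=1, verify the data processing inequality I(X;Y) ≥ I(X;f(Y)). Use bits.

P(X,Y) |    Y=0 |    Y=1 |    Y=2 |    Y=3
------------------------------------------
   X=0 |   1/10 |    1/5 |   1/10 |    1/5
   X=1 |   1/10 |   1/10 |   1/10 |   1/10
I(X;Y) = 0.0200, I(X;f(Y)) = 0.0000, inequality holds: 0.0200 ≥ 0.0000

Data Processing Inequality: For any Markov chain X → Y → Z, we have I(X;Y) ≥ I(X;Z).

Here Z = f(Y) is a deterministic function of Y, forming X → Y → Z.

Original I(X;Y) = 0.0200 bits

After applying f:
P(X,Z) where Z=f(Y):
- P(X,Z=0) = P(X,Y=1) + P(X,Y=2)
- P(X,Z=1) = P(X,Y=0) + P(X,Y=3)

I(X;Z) = I(X;f(Y)) = 0.0000 bits

Verification: 0.0200 ≥ 0.0000 ✓

Information cannot be created by processing; the function f can only lose information about X.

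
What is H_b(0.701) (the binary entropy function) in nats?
0.6100 nats

The binary entropy function is:
H(p) = -p log(p) - (1-p) log(1-p)

H(0.701) = -0.701 × log_e(0.701) - 0.299 × log_e(0.299)
H(0.701) = 0.6100 nats

Note: Binary entropy is maximized at p=0.5 (H=1 bit) and minimized at p=0 or p=1 (H=0).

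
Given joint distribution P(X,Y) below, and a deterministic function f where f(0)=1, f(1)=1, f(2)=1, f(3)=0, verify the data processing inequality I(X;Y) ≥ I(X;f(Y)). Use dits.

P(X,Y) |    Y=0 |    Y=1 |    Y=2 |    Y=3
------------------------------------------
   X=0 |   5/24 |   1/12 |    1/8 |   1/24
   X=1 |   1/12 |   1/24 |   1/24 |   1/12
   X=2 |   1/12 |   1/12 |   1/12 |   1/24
I(X;Y) = 0.0193, I(X;f(Y)) = 0.0140, inequality holds: 0.0193 ≥ 0.0140

Data Processing Inequality: For any Markov chain X → Y → Z, we have I(X;Y) ≥ I(X;Z).

Here Z = f(Y) is a deterministic function of Y, forming X → Y → Z.

Original I(X;Y) = 0.0193 dits

After applying f:
P(X,Z) where Z=f(Y):
- P(X,Z=0) = P(X,Y=3)
- P(X,Z=1) = P(X,Y=0) + P(X,Y=1) + P(X,Y=2)

I(X;Z) = I(X;f(Y)) = 0.0140 dits

Verification: 0.0193 ≥ 0.0140 ✓

Information cannot be created by processing; the function f can only lose information about X.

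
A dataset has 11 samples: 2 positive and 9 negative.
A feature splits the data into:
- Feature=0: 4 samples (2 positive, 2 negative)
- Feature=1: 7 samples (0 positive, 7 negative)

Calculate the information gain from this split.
0.3204 bits

Information Gain = H(Y) - H(Y|Feature)

Before split:
P(positive) = 2/11 = 0.1818
H(Y) = 0.6840 bits

After split:
Feature=0: H = 1.0000 bits (weight = 4/11)
Feature=1: H = 0.0000 bits (weight = 7/11)
H(Y|Feature) = (4/11)×1.0000 + (7/11)×0.0000 = 0.3636 bits

Information Gain = 0.6840 - 0.3636 = 0.3204 bits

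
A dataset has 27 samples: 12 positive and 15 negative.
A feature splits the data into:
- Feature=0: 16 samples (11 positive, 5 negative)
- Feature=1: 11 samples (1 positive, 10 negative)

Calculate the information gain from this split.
0.2810 bits

Information Gain = H(Y) - H(Y|Feature)

Before split:
P(positive) = 12/27 = 0.4444
H(Y) = 0.9911 bits

After split:
Feature=0: H = 0.8960 bits (weight = 16/27)
Feature=1: H = 0.4395 bits (weight = 11/27)
H(Y|Feature) = (16/27)×0.8960 + (11/27)×0.4395 = 0.7100 bits

Information Gain = 0.9911 - 0.7100 = 0.2810 bits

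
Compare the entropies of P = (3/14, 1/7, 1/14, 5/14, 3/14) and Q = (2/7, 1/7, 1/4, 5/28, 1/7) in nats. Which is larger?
Q

Computing entropies in nats:
H(P) = 1.4944
H(Q) = 1.5681

Distribution Q has higher entropy.

Intuition: The distribution closer to uniform (more spread out) has higher entropy.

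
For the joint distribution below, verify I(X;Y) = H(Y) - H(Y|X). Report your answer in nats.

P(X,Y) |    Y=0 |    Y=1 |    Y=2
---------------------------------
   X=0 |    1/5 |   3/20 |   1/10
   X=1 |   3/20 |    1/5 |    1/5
I(X;Y) = 0.0191 nats

Mutual information has multiple equivalent forms:
- I(X;Y) = H(X) - H(X|Y)
- I(X;Y) = H(Y) - H(Y|X)
- I(X;Y) = H(X) + H(Y) - H(X,Y)

Computing all quantities:
H(X) = 0.6881, H(Y) = 1.0961, H(X,Y) = 1.7651
H(X|Y) = 0.6690, H(Y|X) = 1.0769

Verification:
H(X) - H(X|Y) = 0.6881 - 0.6690 = 0.0191
H(Y) - H(Y|X) = 1.0961 - 1.0769 = 0.0191
H(X) + H(Y) - H(X,Y) = 0.6881 + 1.0961 - 1.7651 = 0.0191

All forms give I(X;Y) = 0.0191 nats. ✓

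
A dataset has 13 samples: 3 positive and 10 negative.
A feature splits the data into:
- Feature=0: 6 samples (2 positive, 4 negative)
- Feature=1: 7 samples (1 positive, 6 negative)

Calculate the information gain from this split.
0.0369 bits

Information Gain = H(Y) - H(Y|Feature)

Before split:
P(positive) = 3/13 = 0.2308
H(Y) = 0.7793 bits

After split:
Feature=0: H = 0.9183 bits (weight = 6/13)
Feature=1: H = 0.5917 bits (weight = 7/13)
H(Y|Feature) = (6/13)×0.9183 + (7/13)×0.5917 = 0.7424 bits

Information Gain = 0.7793 - 0.7424 = 0.0369 bits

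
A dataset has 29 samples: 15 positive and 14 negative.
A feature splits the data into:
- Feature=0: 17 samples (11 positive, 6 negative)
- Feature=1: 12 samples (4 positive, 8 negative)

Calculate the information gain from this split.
0.0701 bits

Information Gain = H(Y) - H(Y|Feature)

Before split:
P(positive) = 15/29 = 0.5172
H(Y) = 0.9991 bits

After split:
Feature=0: H = 0.9367 bits (weight = 17/29)
Feature=1: H = 0.9183 bits (weight = 12/29)
H(Y|Feature) = (17/29)×0.9367 + (12/29)×0.9183 = 0.9291 bits

Information Gain = 0.9991 - 0.9291 = 0.0701 bits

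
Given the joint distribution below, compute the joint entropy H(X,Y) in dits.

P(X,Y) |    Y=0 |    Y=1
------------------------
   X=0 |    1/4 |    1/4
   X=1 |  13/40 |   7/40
0.5921 dits

Joint entropy is H(X,Y) = -Σ_{x,y} p(x,y) log p(x,y).

Summing over all non-zero entries:
H(X,Y) = -[1/4·log_10(1/4) + 1/4·log_10(1/4) + 13/40·log_10(13/40) + 7/40·log_10(7/40)]
H(X,Y) = 0.5921 dits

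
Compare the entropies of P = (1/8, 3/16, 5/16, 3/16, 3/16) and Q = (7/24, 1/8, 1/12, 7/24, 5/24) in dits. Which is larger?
P

Computing entropies in dits:
H(P) = 0.6797
H(Q) = 0.6569

Distribution P has higher entropy.

Intuition: The distribution closer to uniform (more spread out) has higher entropy.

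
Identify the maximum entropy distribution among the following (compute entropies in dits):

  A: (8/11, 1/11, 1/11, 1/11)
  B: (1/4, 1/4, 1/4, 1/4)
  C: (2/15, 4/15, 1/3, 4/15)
B

For a discrete distribution over n outcomes, entropy is maximized by the uniform distribution.

Computing entropies:
H(A) = 0.3846 dits
H(B) = 0.6021 dits
H(C) = 0.5819 dits

The uniform distribution (where all probabilities equal 1/4) achieves the maximum entropy of log_10(4) = 0.6021 dits.

Distribution B has the highest entropy.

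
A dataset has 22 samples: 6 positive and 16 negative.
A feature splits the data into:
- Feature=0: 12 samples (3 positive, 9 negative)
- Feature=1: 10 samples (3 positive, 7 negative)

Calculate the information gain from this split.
0.0022 bits

Information Gain = H(Y) - H(Y|Feature)

Before split:
P(positive) = 6/22 = 0.2727
H(Y) = 0.8454 bits

After split:
Feature=0: H = 0.8113 bits (weight = 12/22)
Feature=1: H = 0.8813 bits (weight = 10/22)
H(Y|Feature) = (12/22)×0.8113 + (10/22)×0.8813 = 0.8431 bits

Information Gain = 0.8454 - 0.8431 = 0.0022 bits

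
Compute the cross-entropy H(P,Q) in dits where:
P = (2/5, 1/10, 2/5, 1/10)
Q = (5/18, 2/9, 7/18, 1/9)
0.5473 dits

Cross-entropy: H(P,Q) = -Σ p(x) log q(x)

Alternatively: H(P,Q) = H(P) + D_KL(P||Q)
H(P) = 0.5184 dits
D_KL(P||Q) = 0.0290 dits

H(P,Q) = 0.5184 + 0.0290 = 0.5473 dits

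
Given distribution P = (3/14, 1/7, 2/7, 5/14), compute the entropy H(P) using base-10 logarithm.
0.5792 dits

Shannon entropy is H(X) = -Σ p(x) log p(x).

For P = (3/14, 1/7, 2/7, 5/14):
H = -3/14 × log_10(3/14) -1/7 × log_10(1/7) -2/7 × log_10(2/7) -5/14 × log_10(5/14)
H = 0.5792 dits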